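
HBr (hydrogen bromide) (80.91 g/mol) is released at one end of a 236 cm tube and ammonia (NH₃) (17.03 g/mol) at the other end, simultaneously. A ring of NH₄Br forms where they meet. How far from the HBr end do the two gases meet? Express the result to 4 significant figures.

In equal time, each gas travels a distance ∝ its rate ∝ 1/√M, so d_HBr/d_NH₃ = √(M_NH₃/M_HBr) = √(17.03/80.91) = 0.4588.
With d_HBr + d_NH₃ = 236 cm, d_NH₃ = 236/(1 + 0.4588) = 161.8 cm.
d_HBr = 236 − 161.8 = 74.22 cm.

74.22 cm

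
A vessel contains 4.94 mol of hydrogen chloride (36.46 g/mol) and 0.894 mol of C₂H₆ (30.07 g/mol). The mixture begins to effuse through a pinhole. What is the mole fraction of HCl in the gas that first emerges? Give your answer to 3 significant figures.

0.834

Rate_i ∝ x_i/√M_i (Graham's law weighted by mole fraction), so the effusate composition follows n_i/√M_i.
x_HCl(eff) = (n_HCl/√M_HCl) / (n_HCl/√M_HCl + n_C₂H₆/√M_C₂H₆)
= (4.94/√36.46) / (4.94/√36.46 + 0.894/√30.07) = 0.8181/(0.8181 + 0.1630) = 0.834.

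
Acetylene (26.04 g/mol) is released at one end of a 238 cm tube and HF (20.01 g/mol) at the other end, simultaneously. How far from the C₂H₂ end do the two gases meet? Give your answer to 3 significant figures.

In equal time, each gas travels a distance ∝ its rate ∝ 1/√M, so d_C₂H₂/d_HF = √(M_HF/M_C₂H₂) = √(20.01/26.04) = 0.8766.
With d_C₂H₂ + d_HF = 238 cm, d_HF = 238/(1 + 0.8766) = 126.8 cm.
d_C₂H₂ = 238 − 126.8 = 111 cm.

111 cm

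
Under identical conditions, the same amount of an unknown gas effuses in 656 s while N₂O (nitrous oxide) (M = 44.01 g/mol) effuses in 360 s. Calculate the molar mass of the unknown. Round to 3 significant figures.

146 g/mol

From Graham's law, t_X/t_N₂O = √(M_X/M_N₂O).
656/360 = 1.822 = √(M_X/44.01)
M_X = 44.01 × 1.822² = 44.01 × 3.320 = 146 g/mol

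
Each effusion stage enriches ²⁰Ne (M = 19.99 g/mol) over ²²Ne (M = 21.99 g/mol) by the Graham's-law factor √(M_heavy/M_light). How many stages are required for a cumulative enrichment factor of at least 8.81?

46

With α = √(21.99/19.99) per stage, ln α = ½ ln(1.10005) = 0.04768.
Need α^N ≥ 8.81 ⇒ N ≥ ln(8.81) / ln α = 2.176 / 0.04768 = 45.64.
Rounding up, N = 46 stages.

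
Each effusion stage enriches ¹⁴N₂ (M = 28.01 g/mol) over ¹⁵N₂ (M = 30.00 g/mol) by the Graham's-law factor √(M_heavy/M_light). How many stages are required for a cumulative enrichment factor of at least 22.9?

With α = √(30.00/28.01) per stage, ln α = ½ ln(1.07105) = 0.03432.
Need α^N ≥ 22.9 ⇒ N ≥ ln(22.9) / ln α = 3.131 / 0.03432 = 91.24.
So at least 92 stages are needed.

92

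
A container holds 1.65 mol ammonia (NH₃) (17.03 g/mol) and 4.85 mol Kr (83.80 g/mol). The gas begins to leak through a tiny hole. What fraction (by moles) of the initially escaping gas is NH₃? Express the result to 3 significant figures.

Rate_i ∝ x_i/√M_i (Graham's law weighted by mole fraction), so the effusate composition follows n_i/√M_i.
x_NH₃(eff) = (n_NH₃/√M_NH₃) / (n_NH₃/√M_NH₃ + n_Kr/√M_Kr)
= (1.65/√17.03) / (1.65/√17.03 + 4.85/√83.80) = 0.3998/(0.3998 + 0.5298) = 0.430.

0.430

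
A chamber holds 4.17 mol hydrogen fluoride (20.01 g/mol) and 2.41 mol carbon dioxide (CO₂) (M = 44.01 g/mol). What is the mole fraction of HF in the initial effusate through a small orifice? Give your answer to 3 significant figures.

0.720

Each component's effusion rate ∝ (its partial pressure)·(1/√M) ∝ n_i/√M_i.
x_HF(eff) = (n_HF/√M_HF) / (n_HF/√M_HF + n_CO₂/√M_CO₂)
= (4.17/√20.01) / (4.17/√20.01 + 2.41/√44.01) = 0.9322/(0.9322 + 0.3633) = 0.720.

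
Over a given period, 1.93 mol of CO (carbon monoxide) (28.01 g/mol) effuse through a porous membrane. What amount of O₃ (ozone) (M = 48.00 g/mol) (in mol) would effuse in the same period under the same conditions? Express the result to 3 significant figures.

Using Graham's law: rate_O₃/rate_CO = √(M_CO/M_O₃) = √(28.01/48.00) = √0.5835 = 0.7639.
So the amount for O₃ is 1.93 × 0.7639 = 1.47 mol.

1.47 mol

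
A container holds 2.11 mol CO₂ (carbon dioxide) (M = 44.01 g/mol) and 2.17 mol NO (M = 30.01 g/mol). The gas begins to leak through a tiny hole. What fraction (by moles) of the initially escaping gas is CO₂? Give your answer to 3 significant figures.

0.445

Effusion rate of each component ∝ n_i/√M_i (partial pressure × 1/√M).
So x_CO₂ in the escaping gas = (n_CO₂/√M_CO₂) / Σ(n_i/√M_i)
= (2.11/√44.01) / (2.11/√44.01 + 2.17/√30.01) = 0.3181/(0.3181 + 0.3961) = 0.445.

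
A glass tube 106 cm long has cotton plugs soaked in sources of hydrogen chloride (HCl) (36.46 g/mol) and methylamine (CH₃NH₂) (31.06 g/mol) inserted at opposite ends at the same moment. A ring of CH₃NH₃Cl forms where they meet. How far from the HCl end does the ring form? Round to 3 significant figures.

50.9 cm

The fronts meet when d_HCl + d_CH₃NH₂ = L with d_HCl/d_CH₃NH₂ = √(M_CH₃NH₂/M_HCl) (Graham's law). Here √(M_CH₃NH₂/M_HCl) = √(31.06/36.46) = 0.9230.
With d_HCl + d_CH₃NH₂ = 106 cm, d_CH₃NH₂ = 106/(1 + 0.9230) = 55.12 cm.
d_HCl = 106 − 55.12 = 50.9 cm.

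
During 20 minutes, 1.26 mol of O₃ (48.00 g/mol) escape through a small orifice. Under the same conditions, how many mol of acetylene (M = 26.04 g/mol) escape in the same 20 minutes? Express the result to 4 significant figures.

1.711 mol

Graham's law gives rate_C₂H₂/rate_O₃ = √(M_O₃/M_C₂H₂) = √(48.00/26.04) = √1.843 = 1.358.
So the amount for C₂H₂ is 1.26 × 1.358 = 1.711 mol.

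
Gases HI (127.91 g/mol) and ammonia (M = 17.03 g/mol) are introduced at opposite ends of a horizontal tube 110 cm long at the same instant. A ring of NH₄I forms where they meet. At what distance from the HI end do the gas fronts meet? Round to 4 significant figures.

29.41 cm

In equal time, each gas travels a distance ∝ its rate ∝ 1/√M, so d_HI/d_NH₃ = √(M_NH₃/M_HI) = √(17.03/127.91) = 0.3649.
With d_HI + d_NH₃ = 110 cm, d_NH₃ = 110/(1 + 0.3649) = 80.59 cm.
d_HI = 110 − 80.59 = 29.41 cm.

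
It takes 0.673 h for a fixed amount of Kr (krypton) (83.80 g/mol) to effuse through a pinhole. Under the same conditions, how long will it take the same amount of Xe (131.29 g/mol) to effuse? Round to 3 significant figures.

From Graham's law, t_Xe/t_Kr = √(M_Xe/M_Kr) = √(131.29/83.80) = √1.567 = 1.252.
So the time for Xe is 0.673 × 1.252 = 0.842 h.

0.842 h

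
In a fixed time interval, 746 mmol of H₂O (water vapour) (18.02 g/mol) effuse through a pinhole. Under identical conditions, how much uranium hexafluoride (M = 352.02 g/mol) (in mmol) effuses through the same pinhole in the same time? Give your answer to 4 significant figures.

168.8 mmol

Using Graham's law: rate_UF₆/rate_H₂O = √(M_H₂O/M_UF₆) = √(18.02/352.02) = √0.05119 = 0.2263.
So the amount for UF₆ is 746 × 0.2263 = 168.8 mmol.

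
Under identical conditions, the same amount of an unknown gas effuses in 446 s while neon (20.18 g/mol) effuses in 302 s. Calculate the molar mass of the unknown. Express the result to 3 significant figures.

44.0 g/mol

From Graham's law, t_X/t_Ne = √(M_X/M_Ne).
446/302 = 1.477 = √(M_X/20.18)
M_X = 20.18 × 1.477² = 20.18 × 2.181 = 44.0 g/mol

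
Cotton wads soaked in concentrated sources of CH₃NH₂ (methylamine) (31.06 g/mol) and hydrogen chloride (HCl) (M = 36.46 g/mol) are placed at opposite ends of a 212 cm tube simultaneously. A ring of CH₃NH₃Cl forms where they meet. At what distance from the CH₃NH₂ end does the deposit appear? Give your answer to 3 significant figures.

110 cm

The fronts meet when d_CH₃NH₂ + d_HCl = L with d_CH₃NH₂/d_HCl = √(M_HCl/M_CH₃NH₂) (Graham's law). Here √(M_HCl/M_CH₃NH₂) = √(36.46/31.06) = 1.083.
With d_CH₃NH₂ + d_HCl = 212 cm, d_HCl = 212/(1 + 1.083) = 101.8 cm.
d_CH₃NH₂ = 212 − 101.8 = 110 cm.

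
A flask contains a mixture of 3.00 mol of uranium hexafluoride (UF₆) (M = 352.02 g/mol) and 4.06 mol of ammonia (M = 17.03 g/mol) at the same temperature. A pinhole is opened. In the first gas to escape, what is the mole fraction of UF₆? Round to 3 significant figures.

Rate_i ∝ x_i/√M_i (Graham's law weighted by mole fraction), so the effusate composition follows n_i/√M_i.
Mole fraction of UF₆ in the effusate = (n_UF₆/√M_UF₆) / (n_UF₆/√M_UF₆ + n_NH₃/√M_NH₃)
= (3.00/√352.02) / (3.00/√352.02 + 4.06/√17.03) = 0.1599/(0.1599 + 0.9838) = 0.140.

0.140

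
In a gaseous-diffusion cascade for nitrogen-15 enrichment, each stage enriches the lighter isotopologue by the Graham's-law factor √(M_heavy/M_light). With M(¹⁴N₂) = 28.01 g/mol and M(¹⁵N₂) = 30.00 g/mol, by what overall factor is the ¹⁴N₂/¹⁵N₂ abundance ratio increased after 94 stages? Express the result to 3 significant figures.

The single-stage factor is √(M_heavy/M_light), so 94 stages give [√(30.00/28.01)]^94 = (30.00/28.01)^(94/2).
= 1.07105^47 = 25.2.

25.2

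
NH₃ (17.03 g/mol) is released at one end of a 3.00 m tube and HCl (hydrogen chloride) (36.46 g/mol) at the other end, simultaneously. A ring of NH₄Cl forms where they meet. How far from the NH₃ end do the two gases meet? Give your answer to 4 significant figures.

1.782 m

The fronts meet when d_NH₃ + d_HCl = L with d_NH₃/d_HCl = √(M_HCl/M_NH₃) (Graham's law). Here √(M_HCl/M_NH₃) = √(36.46/17.03) = 1.463.
With d_NH₃ + d_HCl = 3.00 m, d_HCl = 3.00/(1 + 1.463) = 1.218 m.
d_NH₃ = 3.00 − 1.218 = 1.782 m.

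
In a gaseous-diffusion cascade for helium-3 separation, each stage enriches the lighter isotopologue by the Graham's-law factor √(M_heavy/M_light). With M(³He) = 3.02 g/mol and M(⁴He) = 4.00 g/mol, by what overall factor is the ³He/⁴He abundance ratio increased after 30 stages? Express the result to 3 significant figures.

67.7

After 30 stages the ratio has grown by (√(4.00/3.02))^30 = (4.00/3.02)^(30/2).
= 1.32450^15 = 67.7.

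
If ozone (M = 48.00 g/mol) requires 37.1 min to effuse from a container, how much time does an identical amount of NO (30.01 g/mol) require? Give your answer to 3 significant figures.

Graham's law gives t_NO/t_O₃ = √(M_NO/M_O₃) = √(30.01/48.00) = √0.6252 = 0.7907.
So the time for NO is 37.1 × 0.7907 = 29.3 min.

29.3 min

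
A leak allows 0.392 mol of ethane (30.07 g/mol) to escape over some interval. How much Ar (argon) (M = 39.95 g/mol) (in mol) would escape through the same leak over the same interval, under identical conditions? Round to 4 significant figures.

0.3401 mol

Since effusion rate ∝ 1/√M, rate_Ar/rate_C₂H₆ = √(M_C₂H₆/M_Ar) = √(30.07/39.95) = √0.7527 = 0.8676.
So the amount for Ar is 0.392 × 0.8676 = 0.3401 mol.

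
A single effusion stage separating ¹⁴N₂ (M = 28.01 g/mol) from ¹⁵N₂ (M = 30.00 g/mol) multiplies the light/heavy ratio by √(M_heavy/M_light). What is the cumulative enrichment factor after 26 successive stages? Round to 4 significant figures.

2.441

The single-stage factor is √(M_heavy/M_light), so 26 stages give [√(30.00/28.01)]^26 = (30.00/28.01)^(26/2).
= 1.07105^13 = 2.441.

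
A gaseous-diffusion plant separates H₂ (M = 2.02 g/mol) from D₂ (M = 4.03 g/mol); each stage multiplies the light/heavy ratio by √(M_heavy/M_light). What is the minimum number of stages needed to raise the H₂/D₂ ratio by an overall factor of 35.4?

Single-stage factor α = √(4.03/2.02), so ln α = ½ ln(1.99505) = 0.3453.
Need α^N ≥ 35.4 ⇒ N ≥ ln(35.4) / ln α = 3.567 / 0.3453 = 10.33.
Minimum whole number of stages: N = 11.

11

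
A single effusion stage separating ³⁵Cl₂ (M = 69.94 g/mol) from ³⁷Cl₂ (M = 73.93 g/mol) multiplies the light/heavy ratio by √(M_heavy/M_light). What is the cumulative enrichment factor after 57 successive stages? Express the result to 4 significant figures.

4.861

Overall factor = α^57 with α = √(73.93/69.94), i.e. (73.93/69.94)^(57/2).
= 1.05705^(57/2) = 4.861.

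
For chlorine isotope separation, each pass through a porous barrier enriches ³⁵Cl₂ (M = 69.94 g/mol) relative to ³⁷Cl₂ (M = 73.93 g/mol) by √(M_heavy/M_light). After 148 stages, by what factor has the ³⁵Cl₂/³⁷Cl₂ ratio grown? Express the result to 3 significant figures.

Overall factor = α^148 with α = √(73.93/69.94), i.e. (73.93/69.94)^(148/2).
= 1.05705^74 = 60.7.

60.7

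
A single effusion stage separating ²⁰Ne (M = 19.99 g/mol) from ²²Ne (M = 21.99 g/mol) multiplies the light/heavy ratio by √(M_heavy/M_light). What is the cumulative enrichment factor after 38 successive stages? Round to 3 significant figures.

6.12

After 38 stages the ratio has grown by (√(21.99/19.99))^38 = (21.99/19.99)^(38/2).
= 1.10005^19 = 6.12.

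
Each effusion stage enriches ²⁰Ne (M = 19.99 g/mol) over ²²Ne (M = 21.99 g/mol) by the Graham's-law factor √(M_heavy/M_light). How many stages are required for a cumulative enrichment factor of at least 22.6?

66

Per stage α = (21.99/19.99)^(1/2) = 1.10005^0.5, giving ln α = 0.04768.
Need α^N ≥ 22.6 ⇒ N ≥ ln(22.6) / ln α = 3.118 / 0.04768 = 65.40.
Minimum whole number of stages: N = 66.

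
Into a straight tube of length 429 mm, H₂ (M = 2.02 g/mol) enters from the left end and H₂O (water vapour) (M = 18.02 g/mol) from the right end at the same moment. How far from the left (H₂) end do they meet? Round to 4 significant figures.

Distances travelled in equal time are proportional to diffusion rates, so d_H₂/d_H₂O = √(M_H₂O/M_H₂) = √(18.02/2.02) = 2.987.
With d_H₂ + d_H₂O = 429 mm, d_H₂O = 429/(1 + 2.987) = 107.6 mm.
d_H₂ = 429 − 107.6 = 321.4 mm.

321.4 mm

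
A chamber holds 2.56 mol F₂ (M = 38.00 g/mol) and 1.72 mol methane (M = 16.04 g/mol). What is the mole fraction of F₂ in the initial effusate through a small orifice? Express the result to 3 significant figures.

Rate_i ∝ x_i/√M_i (Graham's law weighted by mole fraction), so the effusate composition follows n_i/√M_i.
Mole fraction of F₂ in the effusate = (n_F₂/√M_F₂) / (n_F₂/√M_F₂ + n_CH₄/√M_CH₄)
= (2.56/√38.00) / (2.56/√38.00 + 1.72/√16.04) = 0.4153/(0.4153 + 0.4295) = 0.492.

0.492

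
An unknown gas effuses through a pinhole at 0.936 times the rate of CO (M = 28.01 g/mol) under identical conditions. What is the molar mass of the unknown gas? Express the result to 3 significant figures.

32.0 g/mol

Using Graham's law: rate_X/rate_CO = √(M_CO/M_X).
0.936 = √(28.01/M_X)
M_X = 28.01 / 0.936² = 28.01 / 0.8761 = 32.0 g/mol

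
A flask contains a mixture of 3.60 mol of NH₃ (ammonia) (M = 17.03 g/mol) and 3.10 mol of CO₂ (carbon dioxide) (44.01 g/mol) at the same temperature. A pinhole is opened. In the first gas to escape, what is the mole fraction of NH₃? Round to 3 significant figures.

0.651

Each component's effusion rate ∝ (its partial pressure)·(1/√M) ∝ n_i/√M_i.
Mole fraction of NH₃ in the effusate = (n_NH₃/√M_NH₃) / (n_NH₃/√M_NH₃ + n_CO₂/√M_CO₂)
= (3.60/√17.03) / (3.60/√17.03 + 3.10/√44.01) = 0.8724/(0.8724 + 0.4673) = 0.651.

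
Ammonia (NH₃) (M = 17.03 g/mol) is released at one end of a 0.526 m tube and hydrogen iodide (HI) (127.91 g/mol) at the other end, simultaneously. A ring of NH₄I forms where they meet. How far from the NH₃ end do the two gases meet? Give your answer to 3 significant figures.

0.385 m

In equal time, each gas travels a distance ∝ its rate ∝ 1/√M, so d_NH₃/d_HI = √(M_HI/M_NH₃) = √(127.91/17.03) = 2.741.
With d_NH₃ + d_HI = 0.526 m, d_HI = 0.526/(1 + 2.741) = 0.1406 m.
d_NH₃ = 0.526 − 0.1406 = 0.385 m.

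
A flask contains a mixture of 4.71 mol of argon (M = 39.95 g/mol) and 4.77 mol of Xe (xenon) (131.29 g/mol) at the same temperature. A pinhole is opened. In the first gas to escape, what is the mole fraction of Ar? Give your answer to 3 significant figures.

0.642

Effusion rate of each component ∝ n_i/√M_i (partial pressure × 1/√M).
So x_Ar in the escaping gas = (n_Ar/√M_Ar) / Σ(n_i/√M_i)
= (4.71/√39.95) / (4.71/√39.95 + 4.77/√131.29) = 0.7452/(0.7452 + 0.4163) = 0.642.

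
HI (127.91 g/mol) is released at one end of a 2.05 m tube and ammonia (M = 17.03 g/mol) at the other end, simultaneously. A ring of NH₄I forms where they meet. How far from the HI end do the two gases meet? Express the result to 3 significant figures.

0.548 m

Graham's law gives d_HI/d_NH₃ = rate_HI/rate_NH₃ = √(M_NH₃/M_HI) = √(17.03/127.91) = 0.3649.
With d_HI + d_NH₃ = 2.05 m, d_NH₃ = 2.05/(1 + 0.3649) = 1.502 m.
d_HI = 2.05 − 1.502 = 0.548 m.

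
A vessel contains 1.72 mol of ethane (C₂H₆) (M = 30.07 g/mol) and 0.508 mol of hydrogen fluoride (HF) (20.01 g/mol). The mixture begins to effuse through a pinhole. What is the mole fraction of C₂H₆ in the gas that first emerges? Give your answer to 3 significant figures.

Rate_i ∝ x_i/√M_i (Graham's law weighted by mole fraction), so the effusate composition follows n_i/√M_i.
Mole fraction of C₂H₆ in the effusate = (n_C₂H₆/√M_C₂H₆) / (n_C₂H₆/√M_C₂H₆ + n_HF/√M_HF)
= (1.72/√30.07) / (1.72/√30.07 + 0.508/√20.01) = 0.3137/(0.3137 + 0.1136) = 0.734.

0.734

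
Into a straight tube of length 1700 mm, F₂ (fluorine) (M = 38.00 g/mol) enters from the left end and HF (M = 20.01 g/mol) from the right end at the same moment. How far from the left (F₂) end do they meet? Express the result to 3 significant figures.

Distances travelled in equal time are proportional to diffusion rates, so d_F₂/d_HF = √(M_HF/M_F₂) = √(20.01/38.00) = 0.7257.
With d_F₂ + d_HF = 1700 mm, d_HF = 1700/(1 + 0.7257) = 985.1 mm.
d_F₂ = 1700 − 985.1 = 715 mm.

715 mm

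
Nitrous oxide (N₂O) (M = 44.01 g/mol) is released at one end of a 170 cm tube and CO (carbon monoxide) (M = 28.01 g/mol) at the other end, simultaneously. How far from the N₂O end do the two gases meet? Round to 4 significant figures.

Distances travelled in equal time are proportional to diffusion rates, so d_N₂O/d_CO = √(M_CO/M_N₂O) = √(28.01/44.01) = 0.7978.
With d_N₂O + d_CO = 170 cm, d_CO = 170/(1 + 0.7978) = 94.56 cm.
d_N₂O = 170 − 94.56 = 75.44 cm.

75.44 cm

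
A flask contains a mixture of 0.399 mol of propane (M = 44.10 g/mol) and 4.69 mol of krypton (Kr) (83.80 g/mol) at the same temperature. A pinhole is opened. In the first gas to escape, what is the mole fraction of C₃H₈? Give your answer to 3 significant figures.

0.105

Each component's effusion rate ∝ (its partial pressure)·(1/√M) ∝ n_i/√M_i.
x_C₃H₈(eff) = (n_C₃H₈/√M_C₃H₈) / (n_C₃H₈/√M_C₃H₈ + n_Kr/√M_Kr)
= (0.399/√44.10) / (0.399/√44.10 + 4.69/√83.80) = 0.06008/(0.06008 + 0.5123) = 0.105.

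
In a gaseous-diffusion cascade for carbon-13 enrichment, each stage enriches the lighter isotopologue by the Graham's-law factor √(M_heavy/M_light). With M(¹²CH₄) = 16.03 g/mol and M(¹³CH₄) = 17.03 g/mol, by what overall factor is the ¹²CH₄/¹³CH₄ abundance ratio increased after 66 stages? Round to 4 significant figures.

7.367

The single-stage factor is √(M_heavy/M_light), so 66 stages give [√(17.03/16.03)]^66 = (17.03/16.03)^(66/2).
= 1.06238^33 = 7.367.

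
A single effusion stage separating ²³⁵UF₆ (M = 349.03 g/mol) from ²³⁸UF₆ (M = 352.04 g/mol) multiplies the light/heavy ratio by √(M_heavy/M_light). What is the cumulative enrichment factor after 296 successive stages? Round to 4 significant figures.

The single-stage factor is √(M_heavy/M_light), so 296 stages give [√(352.04/349.03)]^296 = (352.04/349.03)^(296/2).
= 1.00862^148 = 3.564.

3.564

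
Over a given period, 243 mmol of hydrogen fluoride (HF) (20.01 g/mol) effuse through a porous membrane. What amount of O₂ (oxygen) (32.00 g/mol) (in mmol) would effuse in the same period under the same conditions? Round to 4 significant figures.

Since effusion rate ∝ 1/√M, rate_O₂/rate_HF = √(M_HF/M_O₂) = √(20.01/32.00) = √0.6253 = 0.7908.
So the amount for O₂ is 243 × 0.7908 = 192.2 mmol.

192.2 mmol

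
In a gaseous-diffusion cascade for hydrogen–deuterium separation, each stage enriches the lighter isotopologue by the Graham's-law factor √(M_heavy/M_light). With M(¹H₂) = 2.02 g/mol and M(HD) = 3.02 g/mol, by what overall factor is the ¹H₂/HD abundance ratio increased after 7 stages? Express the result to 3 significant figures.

4.09

After 7 stages the ratio has grown by (√(3.02/2.02))^7 = (3.02/2.02)^(7/2).
= 1.49505^(7/2) = 4.09.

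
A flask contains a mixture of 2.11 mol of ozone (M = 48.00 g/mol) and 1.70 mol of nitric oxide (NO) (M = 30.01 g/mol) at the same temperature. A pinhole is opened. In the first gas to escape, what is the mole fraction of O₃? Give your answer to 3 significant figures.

0.495

Each component's effusion rate ∝ (its partial pressure)·(1/√M) ∝ n_i/√M_i.
Mole fraction of O₃ in the effusate = (n_O₃/√M_O₃) / (n_O₃/√M_O₃ + n_NO/√M_NO)
= (2.11/√48.00) / (2.11/√48.00 + 1.70/√30.01) = 0.3046/(0.3046 + 0.3103) = 0.495.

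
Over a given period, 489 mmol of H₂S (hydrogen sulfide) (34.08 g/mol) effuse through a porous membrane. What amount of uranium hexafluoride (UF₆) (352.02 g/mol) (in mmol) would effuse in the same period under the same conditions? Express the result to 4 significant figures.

152.2 mmol

Using Graham's law: rate_UF₆/rate_H₂S = √(M_H₂S/M_UF₆) = √(34.08/352.02) = √0.09681 = 0.3111.
So the amount for UF₆ is 489 × 0.3111 = 152.2 mmol.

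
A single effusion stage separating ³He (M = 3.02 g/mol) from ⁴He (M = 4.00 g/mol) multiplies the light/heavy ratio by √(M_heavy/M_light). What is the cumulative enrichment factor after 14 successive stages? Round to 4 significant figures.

Each stage multiplies the ratio by α = √(4.00/3.02), so after 14 stages the overall factor is α^14 = (4.00/3.02)^(14/2).
= 1.32450^7 = 7.151.

7.151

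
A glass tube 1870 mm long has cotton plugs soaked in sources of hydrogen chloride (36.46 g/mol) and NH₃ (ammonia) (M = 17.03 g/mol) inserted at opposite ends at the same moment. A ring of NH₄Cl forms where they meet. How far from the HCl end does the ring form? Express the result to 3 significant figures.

759 mm

In equal time, each gas travels a distance ∝ its rate ∝ 1/√M, so d_HCl/d_NH₃ = √(M_NH₃/M_HCl) = √(17.03/36.46) = 0.6834.
With d_HCl + d_NH₃ = 1870 mm, d_NH₃ = 1870/(1 + 0.6834) = 1111 mm.
d_HCl = 1870 − 1111 = 759 mm.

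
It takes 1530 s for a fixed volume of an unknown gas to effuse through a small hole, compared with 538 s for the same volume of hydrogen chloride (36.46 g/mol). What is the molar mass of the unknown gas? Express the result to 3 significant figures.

Graham's law gives t_X/t_HCl = √(M_X/M_HCl).
1530/538 = 2.844 = √(M_X/36.46)
M_X = 36.46 × 2.844² = 36.46 × 8.088 = 295 g/mol

295 g/mol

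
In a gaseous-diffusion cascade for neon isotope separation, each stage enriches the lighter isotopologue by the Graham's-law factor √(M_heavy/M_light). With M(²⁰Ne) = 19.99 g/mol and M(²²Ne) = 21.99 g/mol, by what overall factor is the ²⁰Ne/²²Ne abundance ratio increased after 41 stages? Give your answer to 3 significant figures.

7.06

Overall factor = α^41 with α = √(21.99/19.99), i.e. (21.99/19.99)^(41/2).
= 1.10005^(41/2) = 7.06.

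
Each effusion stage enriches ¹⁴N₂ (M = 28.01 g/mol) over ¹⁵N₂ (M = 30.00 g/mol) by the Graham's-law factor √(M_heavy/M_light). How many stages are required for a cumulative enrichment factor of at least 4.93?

47

Single-stage factor α = √(30.00/28.01), so ln α = ½ ln(1.07105) = 0.03432.
Need α^N ≥ 4.93 ⇒ N ≥ ln(4.93) / ln α = 1.595 / 0.03432 = 46.49.
So at least 47 stages are needed.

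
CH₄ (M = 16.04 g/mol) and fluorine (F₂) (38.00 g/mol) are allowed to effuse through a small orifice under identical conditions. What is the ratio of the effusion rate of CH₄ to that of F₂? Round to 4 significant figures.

1.539

Graham's law gives rate_CH₄/rate_F₂ = √(M_F₂/M_CH₄) = √(38.00/16.04) = √2.369 = 1.539.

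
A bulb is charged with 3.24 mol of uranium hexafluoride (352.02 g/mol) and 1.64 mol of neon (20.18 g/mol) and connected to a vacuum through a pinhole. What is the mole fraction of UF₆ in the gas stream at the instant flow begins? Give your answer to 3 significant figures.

Rate_i ∝ x_i/√M_i (Graham's law weighted by mole fraction), so the effusate composition follows n_i/√M_i.
x_UF₆(eff) = (n_UF₆/√M_UF₆) / (n_UF₆/√M_UF₆ + n_Ne/√M_Ne)
= (3.24/√352.02) / (3.24/√352.02 + 1.64/√20.18) = 0.1727/(0.1727 + 0.3651) = 0.321.

0.321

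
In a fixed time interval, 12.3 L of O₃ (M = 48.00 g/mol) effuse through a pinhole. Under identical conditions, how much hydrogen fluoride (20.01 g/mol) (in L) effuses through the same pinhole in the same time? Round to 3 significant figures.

From Graham's law, rate_HF/rate_O₃ = √(M_O₃/M_HF) = √(48.00/20.01) = √2.399 = 1.549.
So the volume for HF is 12.3 × 1.549 = 19.1 L.

19.1 L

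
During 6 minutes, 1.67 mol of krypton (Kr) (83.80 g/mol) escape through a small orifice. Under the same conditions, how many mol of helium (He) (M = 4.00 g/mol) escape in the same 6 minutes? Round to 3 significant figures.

7.64 mol

From Graham's law, rate_He/rate_Kr = √(M_Kr/M_He) = √(83.80/4.00) = √20.95 = 4.577.
So the amount for He is 1.67 × 4.577 = 7.64 mol.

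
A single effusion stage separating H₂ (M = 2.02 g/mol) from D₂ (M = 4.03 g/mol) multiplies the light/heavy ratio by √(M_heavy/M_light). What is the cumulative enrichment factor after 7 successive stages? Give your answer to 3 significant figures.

The single-stage factor is √(M_heavy/M_light), so 7 stages give [√(4.03/2.02)]^7 = (4.03/2.02)^(7/2).
= 1.99505^(7/2) = 11.2.

11.2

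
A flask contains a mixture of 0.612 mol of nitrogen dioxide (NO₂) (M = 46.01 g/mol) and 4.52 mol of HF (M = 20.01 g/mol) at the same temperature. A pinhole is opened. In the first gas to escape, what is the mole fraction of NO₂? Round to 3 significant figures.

0.0820

Effusion rate of each component ∝ n_i/√M_i (partial pressure × 1/√M).
So x_NO₂ in the escaping gas = (n_NO₂/√M_NO₂) / Σ(n_i/√M_i)
= (0.612/√46.01) / (0.612/√46.01 + 4.52/√20.01) = 0.09022/(0.09022 + 1.010) = 0.0820.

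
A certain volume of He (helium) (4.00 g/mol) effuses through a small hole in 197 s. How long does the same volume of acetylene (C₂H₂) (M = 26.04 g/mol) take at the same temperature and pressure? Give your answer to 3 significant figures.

503 s

Using Graham's law: t_C₂H₂/t_He = √(M_C₂H₂/M_He) = √(26.04/4.00) = √6.510 = 2.551.
So the time for C₂H₂ is 197 × 2.551 = 503 s.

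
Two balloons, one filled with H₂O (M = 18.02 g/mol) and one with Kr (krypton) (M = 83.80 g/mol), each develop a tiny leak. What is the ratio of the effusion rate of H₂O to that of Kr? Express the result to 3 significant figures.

Since effusion rate ∝ 1/√M, rate_H₂O/rate_Kr = √(M_Kr/M_H₂O) = √(83.80/18.02) = √4.650 = 2.16.

2.16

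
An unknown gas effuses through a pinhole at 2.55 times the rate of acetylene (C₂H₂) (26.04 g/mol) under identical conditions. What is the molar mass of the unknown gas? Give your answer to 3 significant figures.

Using Graham's law: rate_X/rate_C₂H₂ = √(M_C₂H₂/M_X).
2.55 = √(26.04/M_X)
M_X = 26.04 / 2.55² = 26.04 / 6.502 = 4.00 g/mol

4.00 g/mol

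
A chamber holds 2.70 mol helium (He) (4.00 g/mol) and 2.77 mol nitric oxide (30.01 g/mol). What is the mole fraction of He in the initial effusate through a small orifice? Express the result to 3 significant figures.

0.728

Each component's effusion rate ∝ (its partial pressure)·(1/√M) ∝ n_i/√M_i.
So x_He in the escaping gas = (n_He/√M_He) / Σ(n_i/√M_i)
= (2.70/√4.00) / (2.70/√4.00 + 2.77/√30.01) = 1.350/(1.350 + 0.5056) = 0.728.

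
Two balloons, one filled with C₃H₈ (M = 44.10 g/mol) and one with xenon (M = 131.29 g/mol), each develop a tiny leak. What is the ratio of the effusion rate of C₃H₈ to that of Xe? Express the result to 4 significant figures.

Since effusion rate ∝ 1/√M, rate_C₃H₈/rate_Xe = √(M_Xe/M_C₃H₈) = √(131.29/44.10) = √2.977 = 1.725.

1.725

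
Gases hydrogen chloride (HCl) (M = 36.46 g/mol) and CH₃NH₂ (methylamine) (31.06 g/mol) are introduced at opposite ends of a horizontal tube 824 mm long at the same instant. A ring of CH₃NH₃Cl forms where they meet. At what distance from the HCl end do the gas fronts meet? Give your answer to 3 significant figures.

Graham's law gives d_HCl/d_CH₃NH₂ = rate_HCl/rate_CH₃NH₂ = √(M_CH₃NH₂/M_HCl) = √(31.06/36.46) = 0.9230.
With d_HCl + d_CH₃NH₂ = 824 mm, d_CH₃NH₂ = 824/(1 + 0.9230) = 428.5 mm.
d_HCl = 824 − 428.5 = 395 mm.

395 mm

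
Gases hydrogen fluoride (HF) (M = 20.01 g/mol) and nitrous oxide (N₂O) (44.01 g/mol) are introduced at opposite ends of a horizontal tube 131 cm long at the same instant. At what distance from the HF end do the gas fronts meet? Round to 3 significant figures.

78.2 cm

In equal time, each gas travels a distance ∝ its rate ∝ 1/√M, so d_HF/d_N₂O = √(M_N₂O/M_HF) = √(44.01/20.01) = 1.483.
With d_HF + d_N₂O = 131 cm, d_N₂O = 131/(1 + 1.483) = 52.76 cm.
d_HF = 131 − 52.76 = 78.2 cm.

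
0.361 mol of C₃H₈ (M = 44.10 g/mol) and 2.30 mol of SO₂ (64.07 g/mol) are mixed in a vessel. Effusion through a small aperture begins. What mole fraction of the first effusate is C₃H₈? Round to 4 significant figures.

0.1591

The effusion rate of species i is ∝ p_i/√M_i ∝ n_i/√M_i.
x_C₃H₈(eff) = (n_C₃H₈/√M_C₃H₈) / (n_C₃H₈/√M_C₃H₈ + n_SO₂/√M_SO₂)
= (0.361/√44.10) / (0.361/√44.10 + 2.30/√64.07) = 0.05436/(0.05436 + 0.2873) = 0.1591.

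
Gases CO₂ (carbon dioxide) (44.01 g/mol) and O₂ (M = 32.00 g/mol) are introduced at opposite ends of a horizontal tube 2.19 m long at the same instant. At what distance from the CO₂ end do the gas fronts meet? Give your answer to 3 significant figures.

1.01 m

Distances travelled in equal time are proportional to diffusion rates, so d_CO₂/d_O₂ = √(M_O₂/M_CO₂) = √(32.00/44.01) = 0.8527.
With d_CO₂ + d_O₂ = 2.19 m, d_O₂ = 2.19/(1 + 0.8527) = 1.182 m.
d_CO₂ = 2.19 − 1.182 = 1.01 m.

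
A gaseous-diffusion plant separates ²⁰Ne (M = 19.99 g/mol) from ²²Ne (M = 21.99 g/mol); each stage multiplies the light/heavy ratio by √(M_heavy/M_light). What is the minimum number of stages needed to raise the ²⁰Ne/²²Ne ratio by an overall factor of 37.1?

76

With α = √(21.99/19.99) per stage, ln α = ½ ln(1.10005) = 0.04768.
Need α^N ≥ 37.1 ⇒ N ≥ ln(37.1) / ln α = 3.614 / 0.04768 = 75.79.
Minimum whole number of stages: N = 76.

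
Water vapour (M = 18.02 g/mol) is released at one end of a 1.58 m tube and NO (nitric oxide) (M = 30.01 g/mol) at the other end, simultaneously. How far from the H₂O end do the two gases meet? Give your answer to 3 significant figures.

0.890 m

The fronts meet when d_H₂O + d_NO = L with d_H₂O/d_NO = √(M_NO/M_H₂O) (Graham's law). Here √(M_NO/M_H₂O) = √(30.01/18.02) = 1.290.
With d_H₂O + d_NO = 1.58 m, d_NO = 1.58/(1 + 1.290) = 0.6898 m.
d_H₂O = 1.58 − 0.6898 = 0.890 m.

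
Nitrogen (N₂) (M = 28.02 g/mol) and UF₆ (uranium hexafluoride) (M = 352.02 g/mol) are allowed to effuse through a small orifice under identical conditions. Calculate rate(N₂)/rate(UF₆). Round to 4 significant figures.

From Graham's law, rate_N₂/rate_UF₆ = √(M_UF₆/M_N₂) = √(352.02/28.02) = √12.56 = 3.544.

3.544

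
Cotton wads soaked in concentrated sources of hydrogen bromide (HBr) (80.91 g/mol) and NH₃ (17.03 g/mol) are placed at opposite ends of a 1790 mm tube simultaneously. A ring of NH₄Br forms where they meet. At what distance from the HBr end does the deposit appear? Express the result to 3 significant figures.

563 mm

The fronts meet when d_HBr + d_NH₃ = L with d_HBr/d_NH₃ = √(M_NH₃/M_HBr) (Graham's law). Here √(M_NH₃/M_HBr) = √(17.03/80.91) = 0.4588.
With d_HBr + d_NH₃ = 1790 mm, d_NH₃ = 1790/(1 + 0.4588) = 1227 mm.
d_HBr = 1790 − 1227 = 563 mm.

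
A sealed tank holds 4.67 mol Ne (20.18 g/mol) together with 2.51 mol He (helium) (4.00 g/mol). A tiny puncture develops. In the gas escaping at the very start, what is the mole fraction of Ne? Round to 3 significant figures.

Rate_i ∝ x_i/√M_i (Graham's law weighted by mole fraction), so the effusate composition follows n_i/√M_i.
Mole fraction of Ne in the effusate = (n_Ne/√M_Ne) / (n_Ne/√M_Ne + n_He/√M_He)
= (4.67/√20.18) / (4.67/√20.18 + 2.51/√4.00) = 1.040/(1.040 + 1.255) = 0.453.

0.453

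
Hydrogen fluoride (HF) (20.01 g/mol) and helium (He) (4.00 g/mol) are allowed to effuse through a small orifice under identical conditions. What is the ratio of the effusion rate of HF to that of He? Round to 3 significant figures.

From Graham's law, rate_HF/rate_He = √(M_He/M_HF) = √(4.00/20.01) = √0.1999 = 0.447.

0.447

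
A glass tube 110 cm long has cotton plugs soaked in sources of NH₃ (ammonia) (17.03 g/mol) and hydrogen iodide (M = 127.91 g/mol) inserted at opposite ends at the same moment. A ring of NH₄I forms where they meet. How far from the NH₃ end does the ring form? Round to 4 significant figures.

80.59 cm

The fronts meet when d_NH₃ + d_HI = L with d_NH₃/d_HI = √(M_HI/M_NH₃) (Graham's law). Here √(M_HI/M_NH₃) = √(127.91/17.03) = 2.741.
With d_NH₃ + d_HI = 110 cm, d_HI = 110/(1 + 2.741) = 29.41 cm.
d_NH₃ = 110 − 29.41 = 80.59 cm.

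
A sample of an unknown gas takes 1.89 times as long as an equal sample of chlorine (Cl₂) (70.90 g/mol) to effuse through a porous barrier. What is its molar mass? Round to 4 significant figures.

By Graham's law, t_X/t_Cl₂ = √(M_X/M_Cl₂).
1.89 = √(M_X/70.90)
M_X = 70.90 × 1.89² = 70.90 × 3.572 = 253.3 g/mol

253.3 g/mol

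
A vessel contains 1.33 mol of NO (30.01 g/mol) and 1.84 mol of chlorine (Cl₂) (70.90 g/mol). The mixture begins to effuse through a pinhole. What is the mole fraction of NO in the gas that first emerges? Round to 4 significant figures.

0.5263

Each component's effusion rate ∝ (its partial pressure)·(1/√M) ∝ n_i/√M_i.
x_NO(eff) = (n_NO/√M_NO) / (n_NO/√M_NO + n_Cl₂/√M_Cl₂)
= (1.33/√30.01) / (1.33/√30.01 + 1.84/√70.90) = 0.2428/(0.2428 + 0.2185) = 0.5263.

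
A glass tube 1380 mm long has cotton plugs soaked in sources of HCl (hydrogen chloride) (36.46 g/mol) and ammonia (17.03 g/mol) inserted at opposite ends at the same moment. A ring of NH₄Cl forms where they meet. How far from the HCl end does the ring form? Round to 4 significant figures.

The fronts meet when d_HCl + d_NH₃ = L with d_HCl/d_NH₃ = √(M_NH₃/M_HCl) (Graham's law). Here √(M_NH₃/M_HCl) = √(17.03/36.46) = 0.6834.
With d_HCl + d_NH₃ = 1380 mm, d_NH₃ = 1380/(1 + 0.6834) = 819.8 mm.
d_HCl = 1380 − 819.8 = 560.2 mm.

560.2 mm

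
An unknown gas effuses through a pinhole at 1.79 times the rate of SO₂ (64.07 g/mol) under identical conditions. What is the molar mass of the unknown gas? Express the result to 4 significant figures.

Graham's law gives rate_X/rate_SO₂ = √(M_SO₂/M_X).
1.79 = √(64.07/M_X)
M_X = 64.07 / 1.79² = 64.07 / 3.204 = 20.00 g/mol

20.00 g/mol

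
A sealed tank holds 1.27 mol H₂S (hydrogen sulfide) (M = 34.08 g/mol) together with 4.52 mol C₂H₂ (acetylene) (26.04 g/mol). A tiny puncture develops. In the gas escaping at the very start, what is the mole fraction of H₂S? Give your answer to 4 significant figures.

0.1972

Each component's effusion rate ∝ (its partial pressure)·(1/√M) ∝ n_i/√M_i.
Mole fraction of H₂S in the effusate = (n_H₂S/√M_H₂S) / (n_H₂S/√M_H₂S + n_C₂H₂/√M_C₂H₂)
= (1.27/√34.08) / (1.27/√34.08 + 4.52/√26.04) = 0.2175/(0.2175 + 0.8858) = 0.1972.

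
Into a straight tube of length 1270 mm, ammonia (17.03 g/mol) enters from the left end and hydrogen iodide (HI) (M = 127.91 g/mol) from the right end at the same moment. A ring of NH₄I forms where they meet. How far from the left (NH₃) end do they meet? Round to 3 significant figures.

Graham's law gives d_NH₃/d_HI = rate_NH₃/rate_HI = √(M_HI/M_NH₃) = √(127.91/17.03) = 2.741.
With d_NH₃ + d_HI = 1270 mm, d_HI = 1270/(1 + 2.741) = 339.5 mm.
d_NH₃ = 1270 − 339.5 = 930 mm.

930 mm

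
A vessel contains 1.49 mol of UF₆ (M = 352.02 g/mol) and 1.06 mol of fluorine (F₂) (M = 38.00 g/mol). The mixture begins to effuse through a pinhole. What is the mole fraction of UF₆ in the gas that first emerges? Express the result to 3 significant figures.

0.316

The effusion rate of species i is ∝ p_i/√M_i ∝ n_i/√M_i.
x_UF₆(eff) = (n_UF₆/√M_UF₆) / (n_UF₆/√M_UF₆ + n_F₂/√M_F₂)
= (1.49/√352.02) / (1.49/√352.02 + 1.06/√38.00) = 0.07942/(0.07942 + 0.1720) = 0.316.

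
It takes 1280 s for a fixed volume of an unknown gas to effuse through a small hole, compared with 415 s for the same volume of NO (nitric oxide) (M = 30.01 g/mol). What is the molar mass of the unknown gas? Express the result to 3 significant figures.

Graham's law gives t_X/t_NO = √(M_X/M_NO).
1280/415 = 3.084 = √(M_X/30.01)
M_X = 30.01 × 3.084² = 30.01 × 9.513 = 285 g/mol

285 g/mol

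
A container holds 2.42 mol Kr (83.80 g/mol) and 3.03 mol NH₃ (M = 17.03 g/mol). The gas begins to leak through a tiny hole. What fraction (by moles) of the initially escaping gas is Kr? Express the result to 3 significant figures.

The effusion rate of species i is ∝ p_i/√M_i ∝ n_i/√M_i.
x_Kr(eff) = (n_Kr/√M_Kr) / (n_Kr/√M_Kr + n_NH₃/√M_NH₃)
= (2.42/√83.80) / (2.42/√83.80 + 3.03/√17.03) = 0.2644/(0.2644 + 0.7342) = 0.265.

0.265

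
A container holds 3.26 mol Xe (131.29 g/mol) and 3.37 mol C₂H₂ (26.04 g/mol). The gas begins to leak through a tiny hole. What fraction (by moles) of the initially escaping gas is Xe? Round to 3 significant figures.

Each component's effusion rate ∝ (its partial pressure)·(1/√M) ∝ n_i/√M_i.
So x_Xe in the escaping gas = (n_Xe/√M_Xe) / Σ(n_i/√M_i)
= (3.26/√131.29) / (3.26/√131.29 + 3.37/√26.04) = 0.2845/(0.2845 + 0.6604) = 0.301.

0.301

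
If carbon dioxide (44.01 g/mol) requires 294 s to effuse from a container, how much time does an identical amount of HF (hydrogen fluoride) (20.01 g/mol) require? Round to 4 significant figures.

By Graham's law, t_HF/t_CO₂ = √(M_HF/M_CO₂) = √(20.01/44.01) = √0.4547 = 0.6743.
So the time for HF is 294 × 0.6743 = 198.2 s.

198.2 s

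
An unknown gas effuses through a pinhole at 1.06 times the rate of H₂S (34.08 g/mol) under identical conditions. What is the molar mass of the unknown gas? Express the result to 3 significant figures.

30.3 g/mol

By Graham's law, rate_X/rate_H₂S = √(M_H₂S/M_X).
1.06 = √(34.08/M_X)
M_X = 34.08 / 1.06² = 34.08 / 1.124 = 30.3 g/mol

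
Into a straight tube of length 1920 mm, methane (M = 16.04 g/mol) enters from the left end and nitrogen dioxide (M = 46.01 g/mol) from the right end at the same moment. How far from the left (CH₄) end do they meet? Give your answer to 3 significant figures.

1210 mm

In equal time, each gas travels a distance ∝ its rate ∝ 1/√M, so d_CH₄/d_NO₂ = √(M_NO₂/M_CH₄) = √(46.01/16.04) = 1.694.
With d_CH₄ + d_NO₂ = 1920 mm, d_NO₂ = 1920/(1 + 1.694) = 712.8 mm.
d_CH₄ = 1920 − 712.8 = 1210 mm.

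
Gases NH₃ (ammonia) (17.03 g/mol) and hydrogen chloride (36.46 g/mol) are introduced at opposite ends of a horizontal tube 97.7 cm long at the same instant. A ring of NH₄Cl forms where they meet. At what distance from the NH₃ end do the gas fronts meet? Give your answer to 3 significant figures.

58.0 cm

The fronts meet when d_NH₃ + d_HCl = L with d_NH₃/d_HCl = √(M_HCl/M_NH₃) (Graham's law). Here √(M_HCl/M_NH₃) = √(36.46/17.03) = 1.463.
With d_NH₃ + d_HCl = 97.7 cm, d_HCl = 97.7/(1 + 1.463) = 39.66 cm.
d_NH₃ = 97.7 − 39.66 = 58.0 cm.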